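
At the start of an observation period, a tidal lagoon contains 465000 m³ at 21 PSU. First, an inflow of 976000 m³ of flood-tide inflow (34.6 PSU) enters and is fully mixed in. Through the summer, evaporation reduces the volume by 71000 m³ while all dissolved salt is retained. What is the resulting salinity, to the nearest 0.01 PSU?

After mixing: salt = 465,000×21 + 976,000×34.6 = 43,534,600; volume = 1,441,000 m³
After evaporation: salt unchanged = 43,534,600; volume = 1,441,000 − 71,000 = 1,370,000 m³
S = 43,534,600 / 1,370,000 = 31.7771 PSU

31.78 PSU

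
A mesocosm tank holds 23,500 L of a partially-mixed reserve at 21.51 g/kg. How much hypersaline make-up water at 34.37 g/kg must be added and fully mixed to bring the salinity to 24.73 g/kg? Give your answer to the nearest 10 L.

7850 L

Salt balance: 23,500×21.51 + V×34.37 = (23,500+V)×24.73
505,485 + 34.37V = 581,155 + 24.73V
75,670 = 9.64V
V = 7,849.59 L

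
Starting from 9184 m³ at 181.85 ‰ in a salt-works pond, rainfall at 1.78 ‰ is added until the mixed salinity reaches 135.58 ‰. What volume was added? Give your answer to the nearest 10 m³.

Salt balance: 9,184×181.85 + V×1.78 = (9,184+V)×135.58
1,670,110.4 + 1.78V = 1,245,166.72 + 135.58V
424,943.68 = 133.8V
V = 3,175.96 m³

3180 m³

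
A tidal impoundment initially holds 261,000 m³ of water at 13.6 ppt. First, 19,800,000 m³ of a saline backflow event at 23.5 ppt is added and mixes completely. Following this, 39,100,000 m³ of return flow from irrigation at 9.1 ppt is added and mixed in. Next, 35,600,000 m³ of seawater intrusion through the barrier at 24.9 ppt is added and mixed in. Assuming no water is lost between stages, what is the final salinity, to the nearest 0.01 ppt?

18.06 ppt

Conserving salt mass:
Initial salt = 261,000×13.6 = 3,549,600
After stage 1: salt = 3,549,600 + 19,800,000×23.5 = 468,849,600; volume = 20,061,000 m³; S = 23.371 ppt
After stage 2: salt = 468,849,600 + 39,100,000×9.1 = 824,659,600; volume = 59,161,000 m³; S = 13.939 ppt
After stage 3: salt = 824,659,600 + 35,600,000×24.9 = 1,711,099,600; volume = 94,761,000 m³
S = 1,711,099,600 / 94,761,000 = 18.057 ppt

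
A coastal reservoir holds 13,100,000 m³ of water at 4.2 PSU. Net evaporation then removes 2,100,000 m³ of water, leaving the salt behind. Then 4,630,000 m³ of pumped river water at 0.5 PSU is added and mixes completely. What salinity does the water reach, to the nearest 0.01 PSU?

After evaporation: salt = 13,100,000×4.2 = 55,020,000; volume = 13,100,000 − 2,100,000 = 11,000,000 m³
After mixing: salt = 55,020,000 + 4,630,000×0.5 = 57,335,000; volume = 11,000,000 + 4,630,000 = 15,630,000 m³
S = 57,335,000 / 15,630,000 = 3.6683 PSU

3.67 PSU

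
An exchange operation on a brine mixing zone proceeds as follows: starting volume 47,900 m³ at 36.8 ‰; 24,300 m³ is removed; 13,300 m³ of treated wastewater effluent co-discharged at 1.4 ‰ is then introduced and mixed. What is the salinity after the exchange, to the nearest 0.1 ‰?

Remaining after removal: 23,600 m³ at 36.8 ‰ (salt = 868,480)
After addition: salt = 868,480 + 13,300×1.4 = 887,100; volume = 36,900 m³
S = 887,100 / 36,900 = 24.0407 ‰

24.0 ‰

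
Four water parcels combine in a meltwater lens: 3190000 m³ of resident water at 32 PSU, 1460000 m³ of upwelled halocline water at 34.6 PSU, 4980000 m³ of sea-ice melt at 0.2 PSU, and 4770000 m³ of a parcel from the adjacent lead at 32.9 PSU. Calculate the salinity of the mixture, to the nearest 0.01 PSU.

Salt balance:
salt = 3,190,000×32 + 1,460,000×34.6 + 4,980,000×0.2 + 4,770,000×32.9 = 102,080,000 + 50,516,000 + 996,000 + 156,933,000 = 310,525,000
volume = 3,190,000 + 1,460,000 + 4,980,000 + 4,770,000 = 14,400,000 m³
S = 310,525,000 / 14,400,000 = 21.5642 PSU

21.56 PSU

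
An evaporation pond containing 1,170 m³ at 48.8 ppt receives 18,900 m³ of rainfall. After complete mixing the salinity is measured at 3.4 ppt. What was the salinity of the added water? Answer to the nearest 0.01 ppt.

Salt balance: 1,170×48.8 + 18,900×S = 20,070×3.4
57,096 + 18,900·S = 68,238
S = (68,238 − 57,096) / 18,900 = 0.5895 ppt

0.59 ppt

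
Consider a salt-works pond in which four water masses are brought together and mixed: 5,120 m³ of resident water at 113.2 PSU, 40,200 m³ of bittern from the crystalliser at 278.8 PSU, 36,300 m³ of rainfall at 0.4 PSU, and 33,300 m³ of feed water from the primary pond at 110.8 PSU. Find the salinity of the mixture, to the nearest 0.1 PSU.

134.8 PSU

Conserving salt mass:
salt = 5,120×113.2 + 40,200×278.8 + 36,300×0.4 + 33,300×110.8 = 579,584 + 11,207,760 + 14,520 + 3,689,640 = 15,491,504
volume = 5,120 + 40,200 + 36,300 + 33,300 = 114,920 m³
S = 15,491,504 / 114,920 = 134.803 PSU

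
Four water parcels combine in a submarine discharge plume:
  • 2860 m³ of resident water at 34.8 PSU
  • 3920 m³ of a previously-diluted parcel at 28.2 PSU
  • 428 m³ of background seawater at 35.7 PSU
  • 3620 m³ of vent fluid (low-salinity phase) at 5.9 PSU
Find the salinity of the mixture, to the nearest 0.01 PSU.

22.78 PSU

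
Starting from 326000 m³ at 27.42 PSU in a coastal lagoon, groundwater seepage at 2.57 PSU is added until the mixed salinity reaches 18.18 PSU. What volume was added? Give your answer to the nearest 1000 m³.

Salt balance: 326,000×27.42 + V×2.57 = (326,000+V)×18.18
8,938,920 + 2.57V = 5,926,680 + 18.18V
3,012,240 = 15.61V
V = 192,968.61 m³

193000 m³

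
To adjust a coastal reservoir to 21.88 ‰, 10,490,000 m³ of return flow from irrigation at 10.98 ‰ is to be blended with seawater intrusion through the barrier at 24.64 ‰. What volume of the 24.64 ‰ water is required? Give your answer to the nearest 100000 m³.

41400000 m³

Salt balance: 10,490,000×10.98 + V×24.64 = (10,490,000+V)×21.88
115,180,200 + 24.64V = 229,521,200 + 21.88V
114,341,000 = 2.76V
V = 41,427,898.55 m³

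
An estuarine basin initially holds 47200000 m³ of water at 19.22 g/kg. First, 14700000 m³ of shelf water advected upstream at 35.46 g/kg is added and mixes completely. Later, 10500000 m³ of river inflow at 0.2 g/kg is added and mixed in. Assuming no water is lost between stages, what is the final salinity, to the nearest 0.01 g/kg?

19.76 g/kg

Weighted by volume,
Initial salt = 47,200,000×19.22 = 907,184,000
After stage 1: salt = 907,184,000 + 14,700,000×35.46 = 1,428,446,000; volume = 61,900,000 m³; S = 23.077 g/kg
After stage 2: salt = 1,428,446,000 + 10,500,000×0.2 = 1,430,546,000; volume = 72,400,000 m³
S = 1,430,546,000 / 72,400,000 = 19.7589 g/kg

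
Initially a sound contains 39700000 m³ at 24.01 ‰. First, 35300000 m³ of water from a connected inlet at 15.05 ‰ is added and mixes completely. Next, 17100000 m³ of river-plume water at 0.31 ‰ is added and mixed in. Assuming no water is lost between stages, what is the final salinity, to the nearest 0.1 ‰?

Conserving salt mass:
Initial salt = 39,700,000×24.01 = 953,197,000
After stage 1: salt = 953,197,000 + 35,300,000×15.05 = 1,484,462,000; volume = 75,000,000 m³; S = 19.793 ‰
After stage 2: salt = 1,484,462,000 + 17,100,000×0.31 = 1,489,763,000; volume = 92,100,000 m³
S = 1,489,763,000 / 92,100,000 = 16.1755 ‰

16.2 ‰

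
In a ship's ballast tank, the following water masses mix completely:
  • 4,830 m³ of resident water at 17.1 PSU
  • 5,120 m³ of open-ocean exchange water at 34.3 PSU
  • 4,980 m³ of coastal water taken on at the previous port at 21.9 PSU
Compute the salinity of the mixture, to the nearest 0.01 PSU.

24.60 PSU

Salt balance:
salt = 4,830×17.1 + 5,120×34.3 + 4,980×21.9 = 82,593 + 175,616 + 109,062 = 367,271
volume = 4,830 + 5,120 + 4,980 = 14,930 m³
S = 367,271 / 14,930 = 24.5995 PSU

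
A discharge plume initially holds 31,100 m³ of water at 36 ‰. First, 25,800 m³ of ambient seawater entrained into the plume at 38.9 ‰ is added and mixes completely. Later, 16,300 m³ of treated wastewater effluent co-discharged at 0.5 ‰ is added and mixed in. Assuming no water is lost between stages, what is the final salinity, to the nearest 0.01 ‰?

29.12 ‰

Salt balance:
Initial salt = 31,100×36 = 1,119,600
After stage 1: salt = 1,119,600 + 25,800×38.9 = 2,123,220; volume = 56,900 m³; S = 37.315 ‰
After stage 2: salt = 2,123,220 + 16,300×0.5 = 2,131,370; volume = 73,200 m³
S = 2,131,370 / 73,200 = 29.1171 ‰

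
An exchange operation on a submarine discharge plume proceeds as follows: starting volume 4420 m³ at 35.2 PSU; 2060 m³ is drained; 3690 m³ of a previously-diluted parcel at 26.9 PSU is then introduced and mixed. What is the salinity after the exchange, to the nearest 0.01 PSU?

30.14 PSU

Remaining after removal: 2,360 m³ at 35.2 PSU (salt = 83,072)
After addition: salt = 83,072 + 3,690×26.9 = 182,333; volume = 6,050 m³
S = 182,333 / 6,050 = 30.1377 PSU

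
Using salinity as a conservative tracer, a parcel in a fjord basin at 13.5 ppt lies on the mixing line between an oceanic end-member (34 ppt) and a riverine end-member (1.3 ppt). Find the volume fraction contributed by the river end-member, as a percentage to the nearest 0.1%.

62.7%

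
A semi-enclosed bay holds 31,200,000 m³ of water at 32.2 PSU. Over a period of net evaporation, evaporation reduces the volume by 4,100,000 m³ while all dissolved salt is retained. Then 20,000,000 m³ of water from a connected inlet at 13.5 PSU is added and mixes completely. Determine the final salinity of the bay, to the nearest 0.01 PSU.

27.06 PSU

After evaporation: salt = 31,200,000×32.2 = 1,004,640,000; volume = 31,200,000 − 4,100,000 = 27,100,000 m³
After mixing: salt = 1,004,640,000 + 20,000,000×13.5 = 1,274,640,000; volume = 27,100,000 + 20,000,000 = 47,100,000 m³
S = 1,274,640,000 / 47,100,000 = 27.0624 PSU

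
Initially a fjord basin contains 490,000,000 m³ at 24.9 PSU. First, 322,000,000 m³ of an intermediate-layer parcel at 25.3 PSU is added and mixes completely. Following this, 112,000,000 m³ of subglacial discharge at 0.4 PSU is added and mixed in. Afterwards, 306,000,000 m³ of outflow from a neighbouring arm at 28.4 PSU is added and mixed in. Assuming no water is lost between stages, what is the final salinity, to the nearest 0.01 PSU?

Total salt / total volume:
Initial salt = 490,000,000×24.9 = 12,201,000,000
After stage 1: salt = 12,201,000,000 + 322,000,000×25.3 = 20,347,600,000; volume = 812,000,000 m³; S = 25.059 PSU
After stage 2: salt = 20,347,600,000 + 112,000,000×0.4 = 20,392,400,000; volume = 924,000,000 m³; S = 22.07 PSU
After stage 3: salt = 20,392,400,000 + 306,000,000×28.4 = 29,082,800,000; volume = 1,230,000,000 m³
S = 29,082,800,000 / 1,230,000,000 = 23.6446 PSU

23.64 PSU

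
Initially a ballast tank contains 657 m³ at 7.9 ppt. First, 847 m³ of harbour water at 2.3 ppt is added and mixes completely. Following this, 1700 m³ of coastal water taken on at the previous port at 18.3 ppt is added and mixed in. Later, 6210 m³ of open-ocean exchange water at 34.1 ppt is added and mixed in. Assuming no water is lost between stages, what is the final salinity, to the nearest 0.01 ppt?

Weighted by volume,
Initial salt = 657×7.9 = 5,190.3
After stage 1: salt = 5,190.3 + 847×2.3 = 7,138.4; volume = 1,504 m³; S = 4.746 ppt
After stage 2: salt = 7,138.4 + 1,700×18.3 = 38,248.4; volume = 3,204 m³; S = 11.938 ppt
After stage 3: salt = 38,248.4 + 6,210×34.1 = 250,009.4; volume = 9,414 m³
S = 250,009.4 / 9,414 = 26.5572 ppt

26.56 ppt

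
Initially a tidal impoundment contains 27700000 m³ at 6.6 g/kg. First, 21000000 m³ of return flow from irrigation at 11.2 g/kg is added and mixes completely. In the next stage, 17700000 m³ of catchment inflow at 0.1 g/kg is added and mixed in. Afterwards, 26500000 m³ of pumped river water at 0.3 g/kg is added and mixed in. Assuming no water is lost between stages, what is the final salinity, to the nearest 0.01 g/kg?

Mass of salt is conserved:
Initial salt = 27,700,000×6.6 = 182,820,000
After stage 1: salt = 182,820,000 + 21,000,000×11.2 = 418,020,000; volume = 48,700,000 m³; S = 8.584 g/kg
After stage 2: salt = 418,020,000 + 17,700,000×0.1 = 419,790,000; volume = 66,400,000 m³; S = 6.322 g/kg
After stage 3: salt = 419,790,000 + 26,500,000×0.3 = 427,740,000; volume = 92,900,000 m³
S = 427,740,000 / 92,900,000 = 4.6043 g/kg

4.60 g/kg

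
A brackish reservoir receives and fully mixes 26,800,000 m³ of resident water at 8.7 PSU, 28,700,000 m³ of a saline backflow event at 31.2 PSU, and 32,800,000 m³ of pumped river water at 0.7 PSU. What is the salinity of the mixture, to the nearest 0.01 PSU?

13.04 PSU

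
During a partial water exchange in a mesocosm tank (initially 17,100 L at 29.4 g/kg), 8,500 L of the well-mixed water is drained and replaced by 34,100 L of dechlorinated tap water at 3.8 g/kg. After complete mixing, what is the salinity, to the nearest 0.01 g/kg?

8.96 g/kg

Remaining after removal: 8,600 L at 29.4 g/kg (salt = 252,840)
After addition: salt = 252,840 + 34,100×3.8 = 382,420; volume = 42,700 L
S = 382,420 / 42,700 = 8.956 g/kg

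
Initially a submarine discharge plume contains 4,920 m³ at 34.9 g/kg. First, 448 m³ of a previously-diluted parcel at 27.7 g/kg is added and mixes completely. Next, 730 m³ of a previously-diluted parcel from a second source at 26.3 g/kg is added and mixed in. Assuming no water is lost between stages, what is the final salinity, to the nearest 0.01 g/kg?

33.34 g/kg

Mass of salt is conserved:
Initial salt = 4,920×34.9 = 171,708
After stage 1: salt = 171,708 + 448×27.7 = 184,117.6; volume = 5,368 m³; S = 34.299 g/kg
After stage 2: salt = 184,117.6 + 730×26.3 = 203,316.6; volume = 6,098 m³
S = 203,316.6 / 6,098 = 33.3415 g/kg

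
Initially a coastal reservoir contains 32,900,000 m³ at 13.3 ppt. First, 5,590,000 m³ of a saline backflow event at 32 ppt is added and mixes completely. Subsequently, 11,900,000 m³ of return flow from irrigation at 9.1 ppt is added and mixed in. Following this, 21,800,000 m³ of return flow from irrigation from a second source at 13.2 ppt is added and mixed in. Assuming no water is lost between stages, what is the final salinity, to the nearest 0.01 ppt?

14.03 ppt

Salt balance:
Initial salt = 32,900,000×13.3 = 437,570,000
After stage 1: salt = 437,570,000 + 5,590,000×32 = 616,450,000; volume = 38,490,000 m³; S = 16.016 ppt
After stage 2: salt = 616,450,000 + 11,900,000×9.1 = 724,740,000; volume = 50,390,000 m³; S = 14.383 ppt
After stage 3: salt = 724,740,000 + 21,800,000×13.2 = 1,012,500,000; volume = 72,190,000 m³
S = 1,012,500,000 / 72,190,000 = 14.0255 ppt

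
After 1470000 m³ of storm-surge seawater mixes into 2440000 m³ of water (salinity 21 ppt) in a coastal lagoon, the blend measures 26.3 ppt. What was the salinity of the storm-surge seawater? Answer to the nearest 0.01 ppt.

Salt balance: 2,440,000×21 + 1,470,000×S = 3,910,000×26.3
51,240,000 + 1,470,000·S = 102,833,000
S = (102,833,000 − 51,240,000) / 1,470,000 = 35.0973 ppt

35.10 ppt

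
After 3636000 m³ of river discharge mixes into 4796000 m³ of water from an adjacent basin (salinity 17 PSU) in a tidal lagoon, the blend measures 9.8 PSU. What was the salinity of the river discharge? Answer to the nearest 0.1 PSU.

Salt balance: 4,796,000×17 + 3,636,000×S = 8,432,000×9.8
81,532,000 + 3,636,000·S = 82,633,600
S = (82,633,600 − 81,532,000) / 3,636,000 = 0.303 PSU

0.3 PSU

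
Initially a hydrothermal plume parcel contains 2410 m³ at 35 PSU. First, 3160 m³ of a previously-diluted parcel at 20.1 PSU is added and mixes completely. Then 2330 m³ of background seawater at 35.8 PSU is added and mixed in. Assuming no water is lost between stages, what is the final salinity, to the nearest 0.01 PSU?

Total salt / total volume:
Initial salt = 2,410×35 = 84,350
After stage 1: salt = 84,350 + 3,160×20.1 = 147,866; volume = 5,570 m³; S = 26.547 PSU
After stage 2: salt = 147,866 + 2,330×35.8 = 231,280; volume = 7,900 m³
S = 231,280 / 7,900 = 29.2759 PSU

29.28 PSU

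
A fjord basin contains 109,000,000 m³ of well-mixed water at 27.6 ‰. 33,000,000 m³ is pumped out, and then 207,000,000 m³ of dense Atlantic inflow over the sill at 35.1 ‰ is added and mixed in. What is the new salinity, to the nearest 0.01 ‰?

33.09 ‰

Remaining after removal: 76,000,000 m³ at 27.6 ‰ (salt = 2,097,600,000)
After addition: salt = 2,097,600,000 + 207,000,000×35.1 = 9,363,300,000; volume = 283,000,000 m³
S = 9,363,300,000 / 283,000,000 = 33.0859 ‰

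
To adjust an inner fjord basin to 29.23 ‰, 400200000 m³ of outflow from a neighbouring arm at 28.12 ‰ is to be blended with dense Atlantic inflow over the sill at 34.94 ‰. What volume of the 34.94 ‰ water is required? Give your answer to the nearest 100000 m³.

77800000 m³

Salt balance: 400,200,000×28.12 + V×34.94 = (400,200,000+V)×29.23
11,253,624,000 + 34.94V = 11,697,846,000 + 29.23V
444,222,000 = 5.71V
V = 77,797,197.9 m³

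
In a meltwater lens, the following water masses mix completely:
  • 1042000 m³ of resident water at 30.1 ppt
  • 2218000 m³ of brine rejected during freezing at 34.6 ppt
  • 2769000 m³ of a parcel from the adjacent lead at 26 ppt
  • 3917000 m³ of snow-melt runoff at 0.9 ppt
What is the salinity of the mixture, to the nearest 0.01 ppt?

18.46 ppt

Weighted by volume,
salt = 1,042,000×30.1 + 2,218,000×34.6 + 2,769,000×26 + 3,917,000×0.9 = 31,364,200 + 76,742,800 + 71,994,000 + 3,525,300 = 183,626,300
volume = 1,042,000 + 2,218,000 + 2,769,000 + 3,917,000 = 9,946,000 m³
S = 183,626,300 / 9,946,000 = 18.4623 ppt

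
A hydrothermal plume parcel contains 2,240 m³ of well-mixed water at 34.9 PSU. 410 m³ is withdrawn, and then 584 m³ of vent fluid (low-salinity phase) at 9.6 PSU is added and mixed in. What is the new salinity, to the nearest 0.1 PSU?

28.8 PSU

Remaining after removal: 1,830 m³ at 34.9 PSU (salt = 63,867)
After addition: salt = 63,867 + 584×9.6 = 69,473.4; volume = 2,414 m³
S = 69,473.4 / 2,414 = 28.7794 PSU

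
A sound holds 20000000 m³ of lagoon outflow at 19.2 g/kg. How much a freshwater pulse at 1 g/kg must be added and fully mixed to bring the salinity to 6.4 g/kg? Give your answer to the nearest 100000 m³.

Salt balance: 20,000,000×19.2 + V×1 = (20,000,000+V)×6.4
384,000,000 + 1V = 128,000,000 + 6.4V
256,000,000 = 5.4V
V = 47,407,407.41 m³

47400000 m³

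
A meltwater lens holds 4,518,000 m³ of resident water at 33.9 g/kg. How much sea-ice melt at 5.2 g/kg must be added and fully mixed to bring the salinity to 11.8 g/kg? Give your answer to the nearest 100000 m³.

Salt balance: 4,518,000×33.9 + V×5.2 = (4,518,000+V)×11.8
153,160,200 + 5.2V = 53,312,400 + 11.8V
99,847,800 = 6.6V
V = 15,128,454.55 m³

15100000 m³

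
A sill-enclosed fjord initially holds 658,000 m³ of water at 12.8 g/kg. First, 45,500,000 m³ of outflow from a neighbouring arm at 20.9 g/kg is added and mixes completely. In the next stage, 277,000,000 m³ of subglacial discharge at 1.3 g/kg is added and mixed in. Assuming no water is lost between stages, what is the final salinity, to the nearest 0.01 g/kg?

4.08 g/kg

By conservation of dissolved salt,
Initial salt = 658,000×12.8 = 8,422,400
After stage 1: salt = 8,422,400 + 45,500,000×20.9 = 959,372,400; volume = 46,158,000 m³; S = 20.785 g/kg
After stage 2: salt = 959,372,400 + 277,000,000×1.3 = 1,319,472,400; volume = 323,158,000 m³
S = 1,319,472,400 / 323,158,000 = 4.0831 g/kg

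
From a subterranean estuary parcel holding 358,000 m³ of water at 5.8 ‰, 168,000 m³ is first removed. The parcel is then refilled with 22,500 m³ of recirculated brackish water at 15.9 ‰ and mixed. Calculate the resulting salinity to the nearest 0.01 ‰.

6.87 ‰

Remaining after removal: 190,000 m³ at 5.8 ‰ (salt = 1,102,000)
After addition: salt = 1,102,000 + 22,500×15.9 = 1,459,750; volume = 212,500 m³
S = 1,459,750 / 212,500 = 6.8694 ‰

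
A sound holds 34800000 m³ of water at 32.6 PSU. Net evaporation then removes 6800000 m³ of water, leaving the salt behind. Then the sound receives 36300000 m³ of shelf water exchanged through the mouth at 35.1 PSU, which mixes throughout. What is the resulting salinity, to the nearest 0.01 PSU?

37.46 PSU

After evaporation: salt = 34,800,000×32.6 = 1,134,480,000; volume = 34,800,000 − 6,800,000 = 28,000,000 m³
After mixing: salt = 1,134,480,000 + 36,300,000×35.1 = 2,408,610,000; volume = 28,000,000 + 36,300,000 = 64,300,000 m³
S = 2,408,610,000 / 64,300,000 = 37.4589 PSU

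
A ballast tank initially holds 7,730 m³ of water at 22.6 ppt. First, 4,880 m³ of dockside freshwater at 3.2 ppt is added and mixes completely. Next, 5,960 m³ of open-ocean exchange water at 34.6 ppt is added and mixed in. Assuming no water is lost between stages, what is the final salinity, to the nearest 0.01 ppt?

21.35 ppt

Total salt / total volume:
Initial salt = 7,730×22.6 = 174,698
After stage 1: salt = 174,698 + 4,880×3.2 = 190,314; volume = 12,610 m³; S = 15.092 ppt
After stage 2: salt = 190,314 + 5,960×34.6 = 396,530; volume = 18,570 m³
S = 396,530 / 18,570 = 21.3533 ppt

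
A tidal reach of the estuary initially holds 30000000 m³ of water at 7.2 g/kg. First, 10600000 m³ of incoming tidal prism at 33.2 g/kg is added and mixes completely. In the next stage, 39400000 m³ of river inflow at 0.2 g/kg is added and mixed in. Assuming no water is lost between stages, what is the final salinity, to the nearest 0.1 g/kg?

7.2 g/kg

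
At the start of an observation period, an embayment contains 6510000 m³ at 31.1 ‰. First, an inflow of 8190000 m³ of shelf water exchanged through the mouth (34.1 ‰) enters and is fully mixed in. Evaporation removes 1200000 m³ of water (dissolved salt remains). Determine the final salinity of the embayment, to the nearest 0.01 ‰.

35.68 ‰

After mixing: salt = 6,510,000×31.1 + 8,190,000×34.1 = 481,740,000; volume = 14,700,000 m³
After evaporation: salt unchanged = 481,740,000; volume = 14,700,000 − 1,200,000 = 13,500,000 m³
S = 481,740,000 / 13,500,000 = 35.6844 ‰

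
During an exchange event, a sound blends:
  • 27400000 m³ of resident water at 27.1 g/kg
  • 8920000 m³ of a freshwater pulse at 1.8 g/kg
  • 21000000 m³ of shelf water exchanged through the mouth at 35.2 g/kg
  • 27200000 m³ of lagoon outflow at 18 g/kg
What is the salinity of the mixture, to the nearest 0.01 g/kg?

Total salt / total volume:
salt = 27,400,000×27.1 + 8,920,000×1.8 + 21,000,000×35.2 + 27,200,000×18 = 742,540,000 + 16,056,000 + 739,200,000 + 489,600,000 = 1,987,396,000
volume = 27,400,000 + 8,920,000 + 21,000,000 + 27,200,000 = 84,520,000 m³
S = 1,987,396,000 / 84,520,000 = 23.5139 g/kg

23.51 g/kg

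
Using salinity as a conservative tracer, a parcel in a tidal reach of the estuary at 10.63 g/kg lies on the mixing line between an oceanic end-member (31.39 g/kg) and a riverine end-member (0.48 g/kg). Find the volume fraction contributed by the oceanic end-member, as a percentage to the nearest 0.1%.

32.8%

Let g be the oceanic fraction. Salt balance per unit volume:
g×31.39 + (1−g)×0.48 = 10.63
g = (10.63 − 0.48) / (31.39 − 0.48) = 10.15/30.91 = 0.3284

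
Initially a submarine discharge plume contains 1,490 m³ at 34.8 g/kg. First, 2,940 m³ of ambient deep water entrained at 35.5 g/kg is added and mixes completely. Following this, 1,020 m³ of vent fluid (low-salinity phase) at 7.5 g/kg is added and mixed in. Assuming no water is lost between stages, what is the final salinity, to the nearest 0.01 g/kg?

30.07 g/kg

Total salt / total volume:
Initial salt = 1,490×34.8 = 51,852
After stage 1: salt = 51,852 + 2,940×35.5 = 156,222; volume = 4,430 m³; S = 35.265 g/kg
After stage 2: salt = 156,222 + 1,020×7.5 = 163,872; volume = 5,450 m³
S = 163,872 / 5,450 = 30.0683 g/kg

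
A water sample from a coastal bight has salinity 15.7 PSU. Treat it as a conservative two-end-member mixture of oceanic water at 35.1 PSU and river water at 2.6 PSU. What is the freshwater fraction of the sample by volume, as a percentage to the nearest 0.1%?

59.7%

Let f be the freshwater fraction. Salt balance per unit volume:
f×2.6 + (1−f)×35.1 = 15.7
f = (35.1 − 15.7) / (35.1 − 2.6) = 19.4/32.5 = 0.5969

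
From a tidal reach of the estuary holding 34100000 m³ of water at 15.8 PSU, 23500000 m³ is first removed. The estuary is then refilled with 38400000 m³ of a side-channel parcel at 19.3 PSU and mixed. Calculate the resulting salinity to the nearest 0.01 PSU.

Remaining after removal: 10,600,000 m³ at 15.8 PSU (salt = 167,480,000)
After addition: salt = 167,480,000 + 38,400,000×19.3 = 908,600,000; volume = 49,000,000 m³
S = 908,600,000 / 49,000,000 = 18.5429 PSU

18.54 PSU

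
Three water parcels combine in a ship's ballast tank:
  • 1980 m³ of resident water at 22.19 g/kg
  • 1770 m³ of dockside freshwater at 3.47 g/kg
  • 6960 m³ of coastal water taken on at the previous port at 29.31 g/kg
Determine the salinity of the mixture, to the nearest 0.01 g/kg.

Conserving salt mass:
salt = 1,980×22.19 + 1,770×3.47 + 6,960×29.31 = 43,936.2 + 6,141.9 + 203,997.6 = 254,075.7
volume = 1,980 + 1,770 + 6,960 = 10,710 m³
S = 254,075.7 / 10,710 = 23.7232 g/kg

23.72 g/kg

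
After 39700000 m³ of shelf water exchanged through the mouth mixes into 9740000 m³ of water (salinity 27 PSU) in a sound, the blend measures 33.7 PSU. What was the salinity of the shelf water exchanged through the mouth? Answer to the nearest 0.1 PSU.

35.3 PSU

Salt balance: 9,740,000×27 + 39,700,000×S = 49,440,000×33.7
262,980,000 + 39,700,000·S = 1,666,128,000
S = (1,666,128,000 − 262,980,000) / 39,700,000 = 35.3438 PSU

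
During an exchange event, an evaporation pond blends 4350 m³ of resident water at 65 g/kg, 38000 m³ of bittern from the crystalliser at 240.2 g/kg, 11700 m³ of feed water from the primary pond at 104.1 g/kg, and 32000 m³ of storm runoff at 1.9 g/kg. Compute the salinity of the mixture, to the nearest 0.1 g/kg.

124.2 g/kg

Total salt / total volume:
salt = 4,350×65 + 38,000×240.2 + 11,700×104.1 + 32,000×1.9 = 282,750 + 9,127,600 + 1,217,970 + 60,800 = 10,689,120
volume = 4,350 + 38,000 + 11,700 + 32,000 = 86,050 m³
S = 10,689,120 / 86,050 = 124.22 g/kg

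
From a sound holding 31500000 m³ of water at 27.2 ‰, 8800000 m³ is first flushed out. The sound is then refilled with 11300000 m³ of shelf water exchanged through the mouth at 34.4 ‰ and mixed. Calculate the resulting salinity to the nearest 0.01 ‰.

29.59 ‰

Remaining after removal: 22,700,000 m³ at 27.2 ‰ (salt = 617,440,000)
After addition: salt = 617,440,000 + 11,300,000×34.4 = 1,006,160,000; volume = 34,000,000 m³
S = 1,006,160,000 / 34,000,000 = 29.5929 ‰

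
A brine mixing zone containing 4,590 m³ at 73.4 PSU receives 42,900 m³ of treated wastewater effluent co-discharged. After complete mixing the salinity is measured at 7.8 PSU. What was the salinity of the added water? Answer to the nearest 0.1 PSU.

0.8 PSU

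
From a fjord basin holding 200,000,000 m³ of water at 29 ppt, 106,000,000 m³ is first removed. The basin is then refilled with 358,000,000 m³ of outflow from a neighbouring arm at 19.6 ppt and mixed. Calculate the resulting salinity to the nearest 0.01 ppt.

Remaining after removal: 94,000,000 m³ at 29 ppt (salt = 2,726,000,000)
After addition: salt = 2,726,000,000 + 358,000,000×19.6 = 9,742,800,000; volume = 452,000,000 m³
S = 9,742,800,000 / 452,000,000 = 21.5549 ppt

21.55 ppt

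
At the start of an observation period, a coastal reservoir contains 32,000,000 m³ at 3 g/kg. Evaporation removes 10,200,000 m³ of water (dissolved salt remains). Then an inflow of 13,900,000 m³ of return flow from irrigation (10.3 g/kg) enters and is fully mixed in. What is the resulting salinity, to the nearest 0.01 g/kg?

6.70 g/kg

After evaporation: salt = 32,000,000×3 = 96,000,000; volume = 32,000,000 − 10,200,000 = 21,800,000 m³
After mixing: salt = 96,000,000 + 13,900,000×10.3 = 239,170,000; volume = 21,800,000 + 13,900,000 = 35,700,000 m³
S = 239,170,000 / 35,700,000 = 6.6994 g/kg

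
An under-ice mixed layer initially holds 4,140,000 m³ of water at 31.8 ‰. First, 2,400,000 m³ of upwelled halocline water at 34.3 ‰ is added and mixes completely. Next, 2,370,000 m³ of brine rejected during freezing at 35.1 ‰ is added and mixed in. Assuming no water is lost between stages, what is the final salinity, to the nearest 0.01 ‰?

Total salt / total volume:
Initial salt = 4,140,000×31.8 = 131,652,000
After stage 1: salt = 131,652,000 + 2,400,000×34.3 = 213,972,000; volume = 6,540,000 m³; S = 32.717 ‰
After stage 2: salt = 213,972,000 + 2,370,000×35.1 = 297,159,000; volume = 8,910,000 m³
S = 297,159,000 / 8,910,000 = 33.3512 ‰

33.35 ‰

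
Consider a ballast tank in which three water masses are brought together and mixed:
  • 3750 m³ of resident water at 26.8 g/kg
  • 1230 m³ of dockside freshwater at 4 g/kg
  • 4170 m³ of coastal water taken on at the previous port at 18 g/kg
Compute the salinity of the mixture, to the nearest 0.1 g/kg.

Salt balance:
salt = 3,750×26.8 + 1,230×4 + 4,170×18 = 100,500 + 4,920 + 75,060 = 180,480
volume = 3,750 + 1,230 + 4,170 = 9,150 m³
S = 180,480 / 9,150 = 19.725 g/kg

19.7 g/kg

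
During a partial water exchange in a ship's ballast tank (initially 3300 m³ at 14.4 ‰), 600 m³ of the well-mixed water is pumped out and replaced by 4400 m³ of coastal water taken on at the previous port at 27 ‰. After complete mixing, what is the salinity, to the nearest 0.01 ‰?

Remaining after removal: 2,700 m³ at 14.4 ‰ (salt = 38,880)
After addition: salt = 38,880 + 4,400×27 = 157,680; volume = 7,100 m³
S = 157,680 / 7,100 = 22.2085 ‰

22.21 ‰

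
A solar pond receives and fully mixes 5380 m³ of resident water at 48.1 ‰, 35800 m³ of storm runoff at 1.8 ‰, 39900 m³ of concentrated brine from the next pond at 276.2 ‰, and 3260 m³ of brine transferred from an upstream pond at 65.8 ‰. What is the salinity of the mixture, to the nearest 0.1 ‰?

Salt balance:
salt = 5,380×48.1 + 35,800×1.8 + 39,900×276.2 + 3,260×65.8 = 258,778 + 64,440 + 11,020,380 + 214,508 = 11,558,106
volume = 5,380 + 35,800 + 39,900 + 3,260 = 84,340 m³
S = 11,558,106 / 84,340 = 137.042 ‰

137.0 ‰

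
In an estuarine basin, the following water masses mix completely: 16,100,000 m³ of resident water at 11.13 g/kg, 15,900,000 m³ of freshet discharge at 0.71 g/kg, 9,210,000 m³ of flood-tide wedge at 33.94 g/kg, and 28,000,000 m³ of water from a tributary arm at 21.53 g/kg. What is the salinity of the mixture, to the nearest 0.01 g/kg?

15.98 g/kg

Mass of salt is conserved:
salt = 16,100,000×11.13 + 15,900,000×0.71 + 9,210,000×33.94 + 28,000,000×21.53 = 179,193,000 + 11,289,000 + 312,587,400 + 602,840,000 = 1,105,909,400
volume = 16,100,000 + 15,900,000 + 9,210,000 + 28,000,000 = 69,210,000 m³
S = 1,105,909,400 / 69,210,000 = 15.979 g/kg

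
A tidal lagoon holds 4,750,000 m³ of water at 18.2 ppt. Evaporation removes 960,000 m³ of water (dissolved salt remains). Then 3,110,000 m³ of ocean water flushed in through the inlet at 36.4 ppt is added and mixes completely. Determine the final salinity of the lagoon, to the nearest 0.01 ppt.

28.94 ppt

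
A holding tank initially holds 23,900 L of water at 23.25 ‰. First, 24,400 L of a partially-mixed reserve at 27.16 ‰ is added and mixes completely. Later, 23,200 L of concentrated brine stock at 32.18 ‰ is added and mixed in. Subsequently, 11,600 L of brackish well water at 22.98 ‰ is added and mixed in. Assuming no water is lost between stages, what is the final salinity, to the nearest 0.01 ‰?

26.85 ‰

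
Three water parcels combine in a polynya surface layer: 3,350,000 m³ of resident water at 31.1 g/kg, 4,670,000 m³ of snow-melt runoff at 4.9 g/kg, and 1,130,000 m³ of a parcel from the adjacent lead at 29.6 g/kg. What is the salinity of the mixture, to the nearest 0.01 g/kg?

17.54 g/kg

By conservation of dissolved salt,
salt = 3,350,000×31.1 + 4,670,000×4.9 + 1,130,000×29.6 = 104,185,000 + 22,883,000 + 33,448,000 = 160,516,000
volume = 3,350,000 + 4,670,000 + 1,130,000 = 9,150,000 m³
S = 160,516,000 / 9,150,000 = 17.5427 g/kg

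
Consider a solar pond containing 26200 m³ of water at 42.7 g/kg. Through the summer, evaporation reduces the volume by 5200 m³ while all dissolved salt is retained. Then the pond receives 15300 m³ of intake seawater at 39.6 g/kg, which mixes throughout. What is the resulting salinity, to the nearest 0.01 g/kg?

After evaporation: salt = 26,200×42.7 = 1,118,740; volume = 26,200 − 5,200 = 21,000 m³
After mixing: salt = 1,118,740 + 15,300×39.6 = 1,724,620; volume = 21,000 + 15,300 = 36,300 m³
S = 1,724,620 / 36,300 = 47.5102 g/kg

47.51 g/kg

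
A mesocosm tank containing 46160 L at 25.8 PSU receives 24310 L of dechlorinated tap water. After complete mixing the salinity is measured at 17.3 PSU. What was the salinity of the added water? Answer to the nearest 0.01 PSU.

1.16 PSU

Salt balance: 46,160×25.8 + 24,310×S = 70,470×17.3
1,190,928 + 24,310·S = 1,219,131
S = (1,219,131 − 1,190,928) / 24,310 = 1.1601 PSU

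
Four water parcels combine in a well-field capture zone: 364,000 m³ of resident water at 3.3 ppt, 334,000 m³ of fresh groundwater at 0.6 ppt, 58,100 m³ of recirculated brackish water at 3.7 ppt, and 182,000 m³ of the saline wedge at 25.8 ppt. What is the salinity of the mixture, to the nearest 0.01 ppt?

Weighted by volume,
salt = 364,000×3.3 + 334,000×0.6 + 58,100×3.7 + 182,000×25.8 = 1,201,200 + 200,400 + 214,970 + 4,695,600 = 6,312,170
volume = 364,000 + 334,000 + 58,100 + 182,000 = 938,100 m³
S = 6,312,170 / 938,100 = 6.7287 ppt

6.73 ppt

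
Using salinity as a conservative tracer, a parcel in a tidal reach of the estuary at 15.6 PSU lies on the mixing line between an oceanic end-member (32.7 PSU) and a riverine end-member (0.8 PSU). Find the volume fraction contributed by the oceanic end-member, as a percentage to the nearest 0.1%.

46.4%

Let g be the oceanic fraction. Salt balance per unit volume:
g×32.7 + (1−g)×0.8 = 15.6
g = (15.6 − 0.8) / (32.7 − 0.8) = 14.8/31.9 = 0.4639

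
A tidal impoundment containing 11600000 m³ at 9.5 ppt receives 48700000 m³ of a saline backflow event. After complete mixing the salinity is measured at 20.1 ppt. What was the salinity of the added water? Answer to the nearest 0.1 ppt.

22.6 ppt

Salt balance: 11,600,000×9.5 + 48,700,000×S = 60,300,000×20.1
110,200,000 + 48,700,000·S = 1,212,030,000
S = (1,212,030,000 − 110,200,000) / 48,700,000 = 22.6248 ppt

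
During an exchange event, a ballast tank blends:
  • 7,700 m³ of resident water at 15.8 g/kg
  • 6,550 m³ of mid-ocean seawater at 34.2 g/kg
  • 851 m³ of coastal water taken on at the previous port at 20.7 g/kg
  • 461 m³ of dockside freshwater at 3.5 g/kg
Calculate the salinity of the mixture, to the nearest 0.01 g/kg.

23.45 g/kg

Conserving salt mass:
salt = 7,700×15.8 + 6,550×34.2 + 851×20.7 + 461×3.5 = 121,660 + 224,010 + 17,615.7 + 1,613.5 = 364,899.2
volume = 7,700 + 6,550 + 851 + 461 = 15,562 m³
S = 364,899.2 / 15,562 = 23.4481 g/kg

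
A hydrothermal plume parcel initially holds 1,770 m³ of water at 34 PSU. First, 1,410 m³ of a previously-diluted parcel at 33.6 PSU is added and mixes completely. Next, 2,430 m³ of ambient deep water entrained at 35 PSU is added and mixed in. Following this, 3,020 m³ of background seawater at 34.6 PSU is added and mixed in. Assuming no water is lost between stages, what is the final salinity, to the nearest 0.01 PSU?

Salt balance:
Initial salt = 1,770×34 = 60,180
After stage 1: salt = 60,180 + 1,410×33.6 = 107,556; volume = 3,180 m³; S = 33.823 PSU
After stage 2: salt = 107,556 + 2,430×35 = 192,606; volume = 5,610 m³; S = 34.333 PSU
After stage 3: salt = 192,606 + 3,020×34.6 = 297,098; volume = 8,630 m³
S = 297,098 / 8,630 = 34.4262 PSU

34.43 PSU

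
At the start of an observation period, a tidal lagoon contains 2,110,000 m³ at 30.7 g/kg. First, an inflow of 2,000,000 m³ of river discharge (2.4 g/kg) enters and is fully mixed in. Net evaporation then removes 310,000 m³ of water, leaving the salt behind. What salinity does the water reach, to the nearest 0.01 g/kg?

After mixing: salt = 2,110,000×30.7 + 2,000,000×2.4 = 69,577,000; volume = 4,110,000 m³
After evaporation: salt unchanged = 69,577,000; volume = 4,110,000 − 310,000 = 3,800,000 m³
S = 69,577,000 / 3,800,000 = 18.3097 g/kg

18.31 g/kg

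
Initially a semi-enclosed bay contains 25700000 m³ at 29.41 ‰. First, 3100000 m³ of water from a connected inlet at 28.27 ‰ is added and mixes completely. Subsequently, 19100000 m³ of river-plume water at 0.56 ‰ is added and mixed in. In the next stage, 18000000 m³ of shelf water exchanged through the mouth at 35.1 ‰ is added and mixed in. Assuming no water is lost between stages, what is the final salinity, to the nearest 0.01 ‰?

22.55 ‰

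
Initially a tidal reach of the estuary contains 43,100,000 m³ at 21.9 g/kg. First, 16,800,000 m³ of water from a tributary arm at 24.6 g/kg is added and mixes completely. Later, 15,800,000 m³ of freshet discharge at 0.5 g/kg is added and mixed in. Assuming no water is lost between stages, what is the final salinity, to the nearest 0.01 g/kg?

18.03 g/kg

Total salt / total volume:
Initial salt = 43,100,000×21.9 = 943,890,000
After stage 1: salt = 943,890,000 + 16,800,000×24.6 = 1,357,170,000; volume = 59,900,000 m³; S = 22.657 g/kg
After stage 2: salt = 1,357,170,000 + 15,800,000×0.5 = 1,365,070,000; volume = 75,700,000 m³
S = 1,365,070,000 / 75,700,000 = 18.0326 g/kg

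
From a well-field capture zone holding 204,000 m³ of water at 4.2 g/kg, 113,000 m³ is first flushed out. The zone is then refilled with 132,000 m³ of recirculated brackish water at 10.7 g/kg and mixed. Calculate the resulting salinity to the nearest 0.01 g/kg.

Remaining after removal: 91,000 m³ at 4.2 g/kg (salt = 382,200)
After addition: salt = 382,200 + 132,000×10.7 = 1,794,600; volume = 223,000 m³
S = 1,794,600 / 223,000 = 8.0475 g/kg

8.05 g/kg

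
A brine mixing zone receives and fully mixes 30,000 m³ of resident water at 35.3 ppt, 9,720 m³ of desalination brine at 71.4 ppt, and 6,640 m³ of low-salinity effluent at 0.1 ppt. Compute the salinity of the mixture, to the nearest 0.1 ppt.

Weighted by volume,
salt = 30,000×35.3 + 9,720×71.4 + 6,640×0.1 = 1,059,000 + 694,008 + 664 = 1,753,672
volume = 30,000 + 9,720 + 6,640 = 46,360 m³
S = 1,753,672 / 46,360 = 37.827 ppt

37.8 ppt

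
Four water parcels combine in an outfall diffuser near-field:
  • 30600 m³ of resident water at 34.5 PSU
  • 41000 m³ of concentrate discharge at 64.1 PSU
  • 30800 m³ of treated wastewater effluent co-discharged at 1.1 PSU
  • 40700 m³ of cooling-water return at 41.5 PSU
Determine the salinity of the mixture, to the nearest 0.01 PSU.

37.78 PSU

Weighted by volume,
salt = 30,600×34.5 + 41,000×64.1 + 30,800×1.1 + 40,700×41.5 = 1,055,700 + 2,628,100 + 33,880 + 1,689,050 = 5,406,730
volume = 30,600 + 41,000 + 30,800 + 40,700 = 143,100 m³
S = 5,406,730 / 143,100 = 37.7829 PSU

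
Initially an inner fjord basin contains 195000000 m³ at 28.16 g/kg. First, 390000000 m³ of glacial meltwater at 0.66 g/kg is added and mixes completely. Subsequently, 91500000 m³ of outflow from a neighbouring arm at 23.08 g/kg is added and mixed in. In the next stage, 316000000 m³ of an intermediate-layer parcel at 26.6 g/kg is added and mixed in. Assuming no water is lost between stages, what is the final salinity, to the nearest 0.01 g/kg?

16.39 g/kg

Salt balance:
Initial salt = 195,000,000×28.16 = 5,491,200,000
After stage 1: salt = 5,491,200,000 + 390,000,000×0.66 = 5,748,600,000; volume = 585,000,000 m³; S = 9.827 g/kg
After stage 2: salt = 5,748,600,000 + 91,500,000×23.08 = 7,860,420,000; volume = 676,500,000 m³; S = 11.619 g/kg
After stage 3: salt = 7,860,420,000 + 316,000,000×26.6 = 16,266,020,000; volume = 992,500,000 m³
S = 16,266,020,000 / 992,500,000 = 16.3889 g/kg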